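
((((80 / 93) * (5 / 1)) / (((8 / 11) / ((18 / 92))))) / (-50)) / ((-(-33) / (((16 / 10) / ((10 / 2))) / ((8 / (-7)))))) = 7 / 35650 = 0.00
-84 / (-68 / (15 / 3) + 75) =-420 / 307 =-1.37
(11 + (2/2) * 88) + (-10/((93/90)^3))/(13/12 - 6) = 177249231/1757669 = 100.84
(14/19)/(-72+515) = 0.00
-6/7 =-0.86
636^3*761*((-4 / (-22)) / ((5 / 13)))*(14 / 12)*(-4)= -23753966116608 / 55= -431890293029.24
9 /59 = 0.15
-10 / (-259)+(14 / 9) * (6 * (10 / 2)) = 36290 / 777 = 46.71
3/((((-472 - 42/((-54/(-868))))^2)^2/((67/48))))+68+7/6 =37716385601617631081/545297141228187648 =69.17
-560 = -560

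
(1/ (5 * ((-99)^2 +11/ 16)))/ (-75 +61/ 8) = -128/ 422648765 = -0.00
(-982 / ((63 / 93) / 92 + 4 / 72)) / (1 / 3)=-75617928 / 1615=-46822.25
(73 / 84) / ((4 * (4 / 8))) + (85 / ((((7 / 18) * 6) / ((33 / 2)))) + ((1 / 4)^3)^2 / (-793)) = 41029134827 / 68210688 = 601.51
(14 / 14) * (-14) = -14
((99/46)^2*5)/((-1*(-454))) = 0.05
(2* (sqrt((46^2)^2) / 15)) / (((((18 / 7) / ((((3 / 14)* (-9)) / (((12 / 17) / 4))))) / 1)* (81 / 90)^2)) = -359720 / 243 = -1480.33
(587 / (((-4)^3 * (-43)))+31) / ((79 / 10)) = 429495 / 108704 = 3.95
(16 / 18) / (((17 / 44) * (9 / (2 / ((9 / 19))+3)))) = 1.85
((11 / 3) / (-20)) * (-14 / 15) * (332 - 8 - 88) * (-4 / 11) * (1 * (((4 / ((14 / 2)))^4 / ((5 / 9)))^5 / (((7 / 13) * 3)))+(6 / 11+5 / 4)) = -26.37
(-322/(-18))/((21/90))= 230/3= 76.67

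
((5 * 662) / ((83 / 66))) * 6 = 1310760 / 83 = 15792.29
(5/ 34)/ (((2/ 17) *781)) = 0.00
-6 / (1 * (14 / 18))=-54 / 7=-7.71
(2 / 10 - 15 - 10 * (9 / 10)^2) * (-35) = 1603 / 2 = 801.50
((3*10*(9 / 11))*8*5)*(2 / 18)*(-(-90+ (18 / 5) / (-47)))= 5080320 / 517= 9826.54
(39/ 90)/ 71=13/ 2130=0.01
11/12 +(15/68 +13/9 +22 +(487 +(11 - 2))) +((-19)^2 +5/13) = 881.97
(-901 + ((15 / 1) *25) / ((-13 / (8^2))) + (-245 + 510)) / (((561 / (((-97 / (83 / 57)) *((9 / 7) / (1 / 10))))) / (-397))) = -2124860384520 / 1412411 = -1504420.73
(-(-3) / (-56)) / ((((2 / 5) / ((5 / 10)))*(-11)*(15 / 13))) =13 / 2464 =0.01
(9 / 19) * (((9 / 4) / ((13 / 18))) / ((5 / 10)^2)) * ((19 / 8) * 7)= 5103 / 52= 98.13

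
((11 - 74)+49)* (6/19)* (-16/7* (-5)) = -960/19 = -50.53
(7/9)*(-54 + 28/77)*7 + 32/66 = -28862/99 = -291.54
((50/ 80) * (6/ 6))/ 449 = 5/ 3592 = 0.00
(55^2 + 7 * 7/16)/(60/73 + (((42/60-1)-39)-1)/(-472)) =1043349215/312619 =3337.45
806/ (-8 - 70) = -31/ 3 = -10.33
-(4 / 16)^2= -1 / 16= -0.06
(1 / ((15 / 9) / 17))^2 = 2601 / 25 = 104.04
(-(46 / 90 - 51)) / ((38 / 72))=9088 / 95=95.66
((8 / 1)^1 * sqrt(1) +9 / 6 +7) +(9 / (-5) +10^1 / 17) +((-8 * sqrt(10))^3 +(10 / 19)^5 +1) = -16174.53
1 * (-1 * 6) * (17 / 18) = -17 / 3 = -5.67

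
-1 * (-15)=15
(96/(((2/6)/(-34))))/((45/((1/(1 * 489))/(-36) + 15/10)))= -1436432/4401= -326.39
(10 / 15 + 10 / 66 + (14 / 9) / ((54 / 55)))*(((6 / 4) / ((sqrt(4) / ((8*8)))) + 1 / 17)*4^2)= 83948384 / 45441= 1847.41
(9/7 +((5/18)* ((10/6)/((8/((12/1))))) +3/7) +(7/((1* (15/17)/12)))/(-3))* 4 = -36949/315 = -117.30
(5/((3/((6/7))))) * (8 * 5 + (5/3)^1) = 1250/21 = 59.52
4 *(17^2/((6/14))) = 8092/3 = 2697.33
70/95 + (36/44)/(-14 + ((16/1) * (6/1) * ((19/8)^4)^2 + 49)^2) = 400183050400590389240810/543105568337009933993881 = 0.74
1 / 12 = 0.08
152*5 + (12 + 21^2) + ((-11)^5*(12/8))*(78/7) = -18834476/7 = -2690639.43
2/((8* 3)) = 0.08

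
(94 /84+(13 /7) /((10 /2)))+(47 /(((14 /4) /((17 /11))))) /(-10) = -193 /330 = -0.58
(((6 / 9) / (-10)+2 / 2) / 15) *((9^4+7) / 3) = 91952 / 675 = 136.23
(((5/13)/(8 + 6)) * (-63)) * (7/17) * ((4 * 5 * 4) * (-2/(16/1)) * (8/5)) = 2520/221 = 11.40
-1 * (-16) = 16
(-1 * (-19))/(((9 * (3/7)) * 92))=133/2484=0.05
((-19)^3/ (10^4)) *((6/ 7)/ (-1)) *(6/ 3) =20577/ 17500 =1.18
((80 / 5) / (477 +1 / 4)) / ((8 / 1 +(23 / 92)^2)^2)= 16384 / 31767669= 0.00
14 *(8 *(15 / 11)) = 1680 / 11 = 152.73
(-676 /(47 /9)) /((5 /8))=-48672 /235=-207.11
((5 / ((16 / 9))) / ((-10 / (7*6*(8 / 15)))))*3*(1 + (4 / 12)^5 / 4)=-6811 / 360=-18.92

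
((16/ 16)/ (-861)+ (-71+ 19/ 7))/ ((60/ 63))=-11759/ 164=-71.70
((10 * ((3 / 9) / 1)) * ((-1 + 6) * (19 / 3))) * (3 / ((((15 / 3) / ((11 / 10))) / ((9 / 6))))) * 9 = 940.50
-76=-76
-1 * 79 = -79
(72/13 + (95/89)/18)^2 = 13590663241/433722276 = 31.33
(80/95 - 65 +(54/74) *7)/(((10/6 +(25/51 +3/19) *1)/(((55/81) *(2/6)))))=-38813720/6722271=-5.77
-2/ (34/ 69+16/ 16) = -138/ 103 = -1.34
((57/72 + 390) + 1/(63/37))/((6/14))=197255/216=913.22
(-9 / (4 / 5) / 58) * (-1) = 45 / 232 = 0.19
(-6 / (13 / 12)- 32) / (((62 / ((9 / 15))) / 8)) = -5856 / 2015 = -2.91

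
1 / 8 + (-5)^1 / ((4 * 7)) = -0.05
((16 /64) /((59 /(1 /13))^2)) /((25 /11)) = 11 /58828900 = 0.00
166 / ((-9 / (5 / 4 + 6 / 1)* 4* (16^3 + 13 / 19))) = -45733 / 5604264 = -0.01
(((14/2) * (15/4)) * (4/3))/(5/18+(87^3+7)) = 0.00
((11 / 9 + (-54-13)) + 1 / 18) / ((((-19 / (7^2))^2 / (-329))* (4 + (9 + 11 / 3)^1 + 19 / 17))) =15886262119 / 1964562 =8086.41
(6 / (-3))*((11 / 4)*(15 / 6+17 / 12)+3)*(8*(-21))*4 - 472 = 18036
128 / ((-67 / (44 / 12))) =-1408 / 201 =-7.00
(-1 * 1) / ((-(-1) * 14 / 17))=-17 / 14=-1.21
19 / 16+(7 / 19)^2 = 7643 / 5776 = 1.32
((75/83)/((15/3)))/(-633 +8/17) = -255/892499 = -0.00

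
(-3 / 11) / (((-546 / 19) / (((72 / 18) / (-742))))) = -19 / 371371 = -0.00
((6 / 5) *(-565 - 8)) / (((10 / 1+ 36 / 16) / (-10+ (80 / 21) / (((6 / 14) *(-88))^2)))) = 9981278 / 17787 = 561.16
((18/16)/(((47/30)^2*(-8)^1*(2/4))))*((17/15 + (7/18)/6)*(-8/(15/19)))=12293/8836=1.39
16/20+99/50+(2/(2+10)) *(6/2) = 82/25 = 3.28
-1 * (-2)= 2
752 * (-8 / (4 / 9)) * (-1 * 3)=40608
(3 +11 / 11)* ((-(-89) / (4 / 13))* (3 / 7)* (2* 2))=13884 / 7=1983.43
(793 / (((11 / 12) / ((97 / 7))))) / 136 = 230763 / 2618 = 88.14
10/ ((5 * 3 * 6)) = 1/ 9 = 0.11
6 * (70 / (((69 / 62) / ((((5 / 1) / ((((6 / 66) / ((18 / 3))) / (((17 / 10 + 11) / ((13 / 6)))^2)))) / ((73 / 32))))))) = 532222935552 / 283751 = 1875668.93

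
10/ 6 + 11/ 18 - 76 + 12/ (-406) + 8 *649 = 18702079/ 3654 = 5118.25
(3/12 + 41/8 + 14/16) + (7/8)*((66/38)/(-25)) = 23519/3800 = 6.19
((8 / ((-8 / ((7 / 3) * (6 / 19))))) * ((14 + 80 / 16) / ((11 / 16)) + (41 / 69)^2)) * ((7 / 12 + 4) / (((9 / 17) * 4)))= -872171825 / 19539144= -44.64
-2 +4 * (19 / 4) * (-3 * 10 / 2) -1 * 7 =-294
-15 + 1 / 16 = -14.94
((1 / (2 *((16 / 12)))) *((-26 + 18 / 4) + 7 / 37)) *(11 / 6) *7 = -121429 / 1184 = -102.56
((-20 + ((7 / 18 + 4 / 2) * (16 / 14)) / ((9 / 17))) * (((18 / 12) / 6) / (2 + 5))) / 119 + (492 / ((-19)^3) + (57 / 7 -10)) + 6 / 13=-61983766513 / 42114554937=-1.47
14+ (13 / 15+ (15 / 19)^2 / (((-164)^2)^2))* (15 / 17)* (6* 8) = 14069215362157 / 277467124112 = 50.71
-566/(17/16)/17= -9056/289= -31.34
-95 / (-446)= 95 / 446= 0.21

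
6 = 6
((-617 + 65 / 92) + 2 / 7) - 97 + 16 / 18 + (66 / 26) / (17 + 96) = -6063019561 / 8514324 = -712.10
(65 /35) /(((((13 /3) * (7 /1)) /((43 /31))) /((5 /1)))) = 645 /1519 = 0.42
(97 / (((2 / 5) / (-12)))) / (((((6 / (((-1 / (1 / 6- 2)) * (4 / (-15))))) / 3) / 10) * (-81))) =-7760 / 297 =-26.13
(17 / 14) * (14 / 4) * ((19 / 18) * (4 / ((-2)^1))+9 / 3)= 34 / 9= 3.78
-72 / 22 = -3.27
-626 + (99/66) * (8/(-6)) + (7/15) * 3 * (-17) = -3259/5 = -651.80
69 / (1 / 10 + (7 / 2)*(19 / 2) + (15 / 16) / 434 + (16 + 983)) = 2395680 / 35843267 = 0.07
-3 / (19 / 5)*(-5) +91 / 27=3754 / 513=7.32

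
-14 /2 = -7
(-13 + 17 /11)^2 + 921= 127317 /121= 1052.21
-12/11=-1.09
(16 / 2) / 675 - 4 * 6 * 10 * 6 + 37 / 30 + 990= -605819 / 1350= -448.75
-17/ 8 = -2.12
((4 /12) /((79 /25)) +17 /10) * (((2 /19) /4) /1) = 4279 /90060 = 0.05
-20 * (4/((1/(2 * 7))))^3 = -3512320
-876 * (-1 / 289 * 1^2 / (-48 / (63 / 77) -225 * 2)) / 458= -657 / 50496103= -0.00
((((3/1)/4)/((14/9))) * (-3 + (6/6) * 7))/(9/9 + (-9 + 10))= 0.96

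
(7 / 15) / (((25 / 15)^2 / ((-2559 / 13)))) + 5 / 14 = -744221 / 22750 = -32.71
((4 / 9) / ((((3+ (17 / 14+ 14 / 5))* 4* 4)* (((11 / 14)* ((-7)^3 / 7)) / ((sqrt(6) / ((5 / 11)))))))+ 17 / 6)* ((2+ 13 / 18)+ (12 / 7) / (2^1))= 7667 / 756 - 451* sqrt(6) / 556794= 10.14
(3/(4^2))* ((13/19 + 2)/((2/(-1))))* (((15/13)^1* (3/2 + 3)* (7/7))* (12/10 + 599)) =-12397131/15808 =-784.23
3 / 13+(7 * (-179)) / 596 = -14501 / 7748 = -1.87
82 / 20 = 41 / 10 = 4.10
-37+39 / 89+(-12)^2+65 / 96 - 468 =-3074855 / 8544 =-359.88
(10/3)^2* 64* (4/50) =512/9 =56.89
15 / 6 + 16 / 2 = 10.50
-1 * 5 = -5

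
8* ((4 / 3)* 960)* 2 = 20480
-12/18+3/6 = -1/6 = -0.17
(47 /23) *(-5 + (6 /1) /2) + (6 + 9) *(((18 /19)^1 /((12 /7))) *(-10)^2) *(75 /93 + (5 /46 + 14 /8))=59747143 /27094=2205.18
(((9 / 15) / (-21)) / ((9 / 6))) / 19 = -2 / 1995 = -0.00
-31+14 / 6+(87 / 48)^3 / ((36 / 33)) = -1140745 / 49152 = -23.21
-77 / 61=-1.26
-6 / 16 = -3 / 8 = -0.38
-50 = -50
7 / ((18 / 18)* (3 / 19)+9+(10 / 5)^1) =133 / 212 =0.63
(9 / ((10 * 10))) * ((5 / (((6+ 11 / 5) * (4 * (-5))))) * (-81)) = 729 / 3280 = 0.22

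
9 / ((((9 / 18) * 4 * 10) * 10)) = 9 / 200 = 0.04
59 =59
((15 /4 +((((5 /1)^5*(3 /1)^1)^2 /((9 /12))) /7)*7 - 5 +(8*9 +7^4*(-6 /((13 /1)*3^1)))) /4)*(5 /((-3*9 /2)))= -30468672355 /2808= -10850666.79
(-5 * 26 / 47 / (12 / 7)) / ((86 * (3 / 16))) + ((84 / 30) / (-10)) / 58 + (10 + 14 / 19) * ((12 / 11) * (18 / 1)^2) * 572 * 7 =7614381451478263 / 501106950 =15195122.42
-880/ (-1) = 880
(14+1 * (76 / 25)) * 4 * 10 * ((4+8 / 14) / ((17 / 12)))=1308672 / 595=2199.45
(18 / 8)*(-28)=-63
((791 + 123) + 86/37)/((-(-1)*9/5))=169520/333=509.07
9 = 9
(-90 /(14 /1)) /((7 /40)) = -1800 /49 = -36.73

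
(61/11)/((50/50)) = 61/11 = 5.55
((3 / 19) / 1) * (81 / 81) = 3 / 19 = 0.16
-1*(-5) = 5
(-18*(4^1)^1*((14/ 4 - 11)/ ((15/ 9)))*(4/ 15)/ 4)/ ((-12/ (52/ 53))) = -468/ 265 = -1.77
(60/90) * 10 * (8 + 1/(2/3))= 190/3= 63.33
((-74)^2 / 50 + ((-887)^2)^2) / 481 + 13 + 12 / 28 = 108325956537691 / 84175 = 1286913650.58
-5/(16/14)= -35/8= -4.38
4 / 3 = 1.33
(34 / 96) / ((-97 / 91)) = -1547 / 4656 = -0.33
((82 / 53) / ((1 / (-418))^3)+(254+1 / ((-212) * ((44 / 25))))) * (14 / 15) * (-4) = 7378234078159 / 17490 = 421854435.57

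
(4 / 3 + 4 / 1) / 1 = 5.33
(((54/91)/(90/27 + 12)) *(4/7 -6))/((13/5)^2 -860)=76950/312520481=0.00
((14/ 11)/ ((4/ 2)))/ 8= 7/ 88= 0.08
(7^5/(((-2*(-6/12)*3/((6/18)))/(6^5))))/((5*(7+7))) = 1037232/5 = 207446.40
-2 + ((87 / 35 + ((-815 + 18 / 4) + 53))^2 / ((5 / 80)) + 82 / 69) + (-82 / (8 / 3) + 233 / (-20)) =770927331016 / 84525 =9120701.93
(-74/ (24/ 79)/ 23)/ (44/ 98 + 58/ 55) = -7877485/ 1118352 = -7.04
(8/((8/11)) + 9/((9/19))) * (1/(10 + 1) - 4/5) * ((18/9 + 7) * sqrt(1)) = -2106/11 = -191.45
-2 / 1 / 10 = -1 / 5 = -0.20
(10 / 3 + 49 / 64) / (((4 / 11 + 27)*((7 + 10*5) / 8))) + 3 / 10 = 660937 / 2058840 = 0.32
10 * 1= 10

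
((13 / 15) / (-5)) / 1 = -13 / 75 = -0.17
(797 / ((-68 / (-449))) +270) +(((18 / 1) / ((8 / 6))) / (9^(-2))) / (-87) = 10885391 / 1972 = 5519.98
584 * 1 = 584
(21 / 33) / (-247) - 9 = -24460 / 2717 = -9.00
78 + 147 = 225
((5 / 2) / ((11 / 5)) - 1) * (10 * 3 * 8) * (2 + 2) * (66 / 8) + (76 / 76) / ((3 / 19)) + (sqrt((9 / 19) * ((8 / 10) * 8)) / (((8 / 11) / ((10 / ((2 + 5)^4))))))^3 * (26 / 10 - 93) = 3259 / 3 - 32487048 * sqrt(190) / 4996704679561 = 1086.33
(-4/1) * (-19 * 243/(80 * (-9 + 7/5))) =-243/8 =-30.38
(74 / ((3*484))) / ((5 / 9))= 111 / 1210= 0.09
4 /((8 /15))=15 /2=7.50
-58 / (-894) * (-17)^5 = -92116.00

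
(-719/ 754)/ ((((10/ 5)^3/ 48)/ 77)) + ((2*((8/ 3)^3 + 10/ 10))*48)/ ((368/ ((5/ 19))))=-651196007/ 1482741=-439.18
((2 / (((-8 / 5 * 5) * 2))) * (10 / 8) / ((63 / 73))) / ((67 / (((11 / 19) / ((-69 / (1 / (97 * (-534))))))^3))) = -485815 / 42297274080097033420788390144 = -0.00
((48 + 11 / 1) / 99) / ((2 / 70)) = 2065 / 99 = 20.86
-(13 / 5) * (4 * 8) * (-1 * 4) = 1664 / 5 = 332.80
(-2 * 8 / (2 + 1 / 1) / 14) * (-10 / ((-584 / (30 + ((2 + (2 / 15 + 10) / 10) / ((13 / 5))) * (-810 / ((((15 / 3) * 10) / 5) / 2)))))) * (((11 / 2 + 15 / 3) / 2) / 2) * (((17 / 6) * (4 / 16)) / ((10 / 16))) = 3.06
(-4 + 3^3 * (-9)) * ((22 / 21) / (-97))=5434 / 2037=2.67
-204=-204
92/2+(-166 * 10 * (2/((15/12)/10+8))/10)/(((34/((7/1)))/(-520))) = 75150/17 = 4420.59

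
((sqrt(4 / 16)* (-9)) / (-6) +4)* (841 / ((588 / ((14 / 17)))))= 15979 / 2856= 5.59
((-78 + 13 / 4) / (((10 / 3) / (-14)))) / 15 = 2093 / 100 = 20.93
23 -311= -288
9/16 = 0.56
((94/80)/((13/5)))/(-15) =-47/1560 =-0.03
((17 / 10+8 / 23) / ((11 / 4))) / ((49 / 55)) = 942 / 1127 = 0.84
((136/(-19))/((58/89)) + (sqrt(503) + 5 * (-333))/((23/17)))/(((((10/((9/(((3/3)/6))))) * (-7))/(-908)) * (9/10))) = -12246521064/12673 + 92616 * sqrt(503)/161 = -953445.82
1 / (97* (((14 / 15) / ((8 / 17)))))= 60 / 11543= 0.01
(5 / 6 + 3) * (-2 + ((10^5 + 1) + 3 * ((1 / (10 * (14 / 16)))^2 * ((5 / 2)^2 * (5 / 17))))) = 638627407 / 1666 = 383329.78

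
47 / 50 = 0.94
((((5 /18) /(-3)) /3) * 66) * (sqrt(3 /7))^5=-55 * sqrt(21) /1029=-0.24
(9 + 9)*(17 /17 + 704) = 12690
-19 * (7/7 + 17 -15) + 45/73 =-4116/73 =-56.38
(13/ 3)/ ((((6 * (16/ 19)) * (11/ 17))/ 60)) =20995/ 264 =79.53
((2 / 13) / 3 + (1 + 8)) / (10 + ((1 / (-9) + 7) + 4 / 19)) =20121 / 38012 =0.53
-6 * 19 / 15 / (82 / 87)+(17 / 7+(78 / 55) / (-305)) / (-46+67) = -803565016 / 101102925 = -7.95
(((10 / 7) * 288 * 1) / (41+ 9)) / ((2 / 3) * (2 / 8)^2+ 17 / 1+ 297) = 6912 / 263795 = 0.03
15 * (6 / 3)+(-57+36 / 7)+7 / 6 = -20.69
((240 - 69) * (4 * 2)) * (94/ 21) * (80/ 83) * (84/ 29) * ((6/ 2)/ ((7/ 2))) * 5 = 1234483200/ 16849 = 73267.45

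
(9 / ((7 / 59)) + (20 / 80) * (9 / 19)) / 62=40419 / 32984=1.23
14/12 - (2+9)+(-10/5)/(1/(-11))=73/6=12.17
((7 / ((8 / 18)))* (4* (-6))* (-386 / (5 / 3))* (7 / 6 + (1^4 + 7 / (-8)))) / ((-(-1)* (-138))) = -376929 / 460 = -819.41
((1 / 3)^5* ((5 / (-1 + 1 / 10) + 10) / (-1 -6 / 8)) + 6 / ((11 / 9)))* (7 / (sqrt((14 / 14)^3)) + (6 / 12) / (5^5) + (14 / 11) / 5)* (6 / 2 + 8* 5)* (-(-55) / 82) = 8845979708749 / 8630448750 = 1024.97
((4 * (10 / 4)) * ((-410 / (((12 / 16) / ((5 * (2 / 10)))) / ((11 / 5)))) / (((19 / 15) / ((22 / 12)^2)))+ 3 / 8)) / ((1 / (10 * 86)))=-4692554525 / 171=-27441839.33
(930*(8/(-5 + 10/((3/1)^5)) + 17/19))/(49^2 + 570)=-3059886/13604209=-0.22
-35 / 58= -0.60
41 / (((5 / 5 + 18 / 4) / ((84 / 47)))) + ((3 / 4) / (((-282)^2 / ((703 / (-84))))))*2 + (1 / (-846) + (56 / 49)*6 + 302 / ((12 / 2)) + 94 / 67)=11239701037 / 156291168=71.92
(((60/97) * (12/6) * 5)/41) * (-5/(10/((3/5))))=-180/3977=-0.05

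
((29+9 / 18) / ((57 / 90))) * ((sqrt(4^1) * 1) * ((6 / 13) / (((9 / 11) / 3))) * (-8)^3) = -19937280 / 247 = -80717.73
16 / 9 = 1.78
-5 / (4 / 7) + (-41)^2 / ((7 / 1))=6479 / 28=231.39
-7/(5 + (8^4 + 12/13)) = -91/53325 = -0.00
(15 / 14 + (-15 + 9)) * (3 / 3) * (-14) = 69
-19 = -19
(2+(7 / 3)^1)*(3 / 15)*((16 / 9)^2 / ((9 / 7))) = 23296 / 10935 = 2.13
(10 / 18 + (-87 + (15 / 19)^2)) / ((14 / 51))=-312.63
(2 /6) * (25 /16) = 25 /48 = 0.52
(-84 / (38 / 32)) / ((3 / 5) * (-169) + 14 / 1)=6720 / 8303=0.81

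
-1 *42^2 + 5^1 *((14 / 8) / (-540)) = -762055 / 432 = -1764.02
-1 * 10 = -10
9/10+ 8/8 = 19/10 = 1.90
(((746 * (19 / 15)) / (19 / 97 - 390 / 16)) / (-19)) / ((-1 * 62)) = -289448 / 8724795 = -0.03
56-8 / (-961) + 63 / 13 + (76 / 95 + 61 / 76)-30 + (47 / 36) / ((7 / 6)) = 33.58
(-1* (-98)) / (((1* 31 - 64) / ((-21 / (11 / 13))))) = 8918 / 121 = 73.70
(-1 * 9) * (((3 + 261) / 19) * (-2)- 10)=6462 / 19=340.11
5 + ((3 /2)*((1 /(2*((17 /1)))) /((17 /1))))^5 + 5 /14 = 77414165777243301 /14450644278418432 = 5.36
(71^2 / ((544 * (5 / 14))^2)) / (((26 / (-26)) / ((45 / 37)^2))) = -20007729 / 101284096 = -0.20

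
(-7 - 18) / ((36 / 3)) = -25 / 12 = -2.08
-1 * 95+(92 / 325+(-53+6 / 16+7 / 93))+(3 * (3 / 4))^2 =-68769929 / 483600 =-142.20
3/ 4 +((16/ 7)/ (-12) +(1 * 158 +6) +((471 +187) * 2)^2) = 145489727/ 84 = 1732020.56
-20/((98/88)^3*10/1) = -1.45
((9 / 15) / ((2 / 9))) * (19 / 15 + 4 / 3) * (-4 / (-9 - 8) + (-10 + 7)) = -16497 / 850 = -19.41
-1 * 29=-29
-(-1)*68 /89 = 68 /89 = 0.76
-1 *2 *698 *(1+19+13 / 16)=-116217 / 4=-29054.25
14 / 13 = 1.08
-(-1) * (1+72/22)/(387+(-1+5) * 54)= 0.01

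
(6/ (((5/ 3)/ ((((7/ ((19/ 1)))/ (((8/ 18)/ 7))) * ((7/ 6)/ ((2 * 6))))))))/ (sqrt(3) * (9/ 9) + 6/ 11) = -33957/ 82840 + 124509 * sqrt(3)/ 165680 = 0.89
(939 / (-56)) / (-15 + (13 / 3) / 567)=228177 / 204016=1.12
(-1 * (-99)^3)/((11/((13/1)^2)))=14907321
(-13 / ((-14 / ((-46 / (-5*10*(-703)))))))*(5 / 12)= -299 / 590520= -0.00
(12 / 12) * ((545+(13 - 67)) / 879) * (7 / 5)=3437 / 4395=0.78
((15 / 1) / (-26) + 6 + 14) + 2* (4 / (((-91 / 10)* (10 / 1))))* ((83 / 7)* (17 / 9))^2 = -17824321 / 722358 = -24.68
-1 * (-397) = 397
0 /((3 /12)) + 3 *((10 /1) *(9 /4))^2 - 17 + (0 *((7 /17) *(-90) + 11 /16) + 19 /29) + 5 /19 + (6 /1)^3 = 3787945 /2204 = 1718.67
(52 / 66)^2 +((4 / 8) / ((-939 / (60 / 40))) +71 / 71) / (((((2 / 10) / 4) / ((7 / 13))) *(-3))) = -13143311 / 4431141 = -2.97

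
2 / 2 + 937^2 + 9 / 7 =6145799 / 7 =877971.29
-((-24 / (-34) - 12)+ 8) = 56 / 17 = 3.29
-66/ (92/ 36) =-594/ 23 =-25.83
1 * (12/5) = 2.40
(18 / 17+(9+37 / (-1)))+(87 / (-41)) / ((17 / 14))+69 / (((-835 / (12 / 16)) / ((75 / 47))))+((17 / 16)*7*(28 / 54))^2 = -3551741793647 / 255243451968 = -13.92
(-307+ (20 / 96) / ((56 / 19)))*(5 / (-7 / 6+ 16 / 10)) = -10312825 / 2912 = -3541.49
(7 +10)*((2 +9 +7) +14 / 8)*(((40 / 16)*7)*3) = 17626.88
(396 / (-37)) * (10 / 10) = -396 / 37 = -10.70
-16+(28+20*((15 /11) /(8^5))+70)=7389259 /90112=82.00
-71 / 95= -0.75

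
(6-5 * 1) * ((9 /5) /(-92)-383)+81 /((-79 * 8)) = -27847177 /72680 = -383.15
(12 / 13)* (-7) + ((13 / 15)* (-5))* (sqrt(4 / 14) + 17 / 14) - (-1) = -5855 / 546 - 13* sqrt(14) / 21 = -13.04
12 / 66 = 2 / 11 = 0.18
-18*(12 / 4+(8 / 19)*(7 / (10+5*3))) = -56.12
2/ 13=0.15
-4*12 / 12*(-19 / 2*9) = 342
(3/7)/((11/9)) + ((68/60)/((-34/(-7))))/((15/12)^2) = 0.50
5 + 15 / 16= 95 / 16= 5.94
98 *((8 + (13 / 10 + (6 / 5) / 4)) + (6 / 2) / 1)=6174 / 5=1234.80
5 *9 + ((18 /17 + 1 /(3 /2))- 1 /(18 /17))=14009 /306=45.78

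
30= 30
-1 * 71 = -71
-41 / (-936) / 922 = 41 / 862992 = 0.00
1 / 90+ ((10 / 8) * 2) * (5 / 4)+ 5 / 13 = 16477 / 4680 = 3.52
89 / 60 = 1.48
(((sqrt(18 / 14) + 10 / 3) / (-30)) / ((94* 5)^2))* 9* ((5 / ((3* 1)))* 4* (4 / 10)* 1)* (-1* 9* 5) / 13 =27* sqrt(7) / 5025475 + 6 / 143585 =0.00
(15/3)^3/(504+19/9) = 225/911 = 0.25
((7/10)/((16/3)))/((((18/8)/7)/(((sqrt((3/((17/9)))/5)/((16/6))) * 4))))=147 * sqrt(255)/6800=0.35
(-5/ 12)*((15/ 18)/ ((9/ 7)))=-0.27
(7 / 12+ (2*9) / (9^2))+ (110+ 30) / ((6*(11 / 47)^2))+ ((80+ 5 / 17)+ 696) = 89090305 / 74052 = 1203.08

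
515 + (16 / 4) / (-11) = 514.64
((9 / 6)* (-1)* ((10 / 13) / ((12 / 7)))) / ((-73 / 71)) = 2485 / 3796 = 0.65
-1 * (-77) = 77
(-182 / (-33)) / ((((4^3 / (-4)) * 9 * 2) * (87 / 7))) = -637 / 413424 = -0.00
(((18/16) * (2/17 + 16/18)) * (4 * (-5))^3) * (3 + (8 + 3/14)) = -1727000/17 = -101588.24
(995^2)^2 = 980149500625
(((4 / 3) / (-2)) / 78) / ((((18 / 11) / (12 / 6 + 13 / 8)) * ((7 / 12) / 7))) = -319 / 1404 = -0.23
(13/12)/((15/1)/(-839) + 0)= -60.59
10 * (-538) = -5380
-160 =-160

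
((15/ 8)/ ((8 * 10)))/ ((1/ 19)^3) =160.76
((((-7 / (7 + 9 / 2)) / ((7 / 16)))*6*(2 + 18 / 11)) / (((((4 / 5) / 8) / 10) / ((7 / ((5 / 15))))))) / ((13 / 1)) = -16128000 / 3289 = -4903.62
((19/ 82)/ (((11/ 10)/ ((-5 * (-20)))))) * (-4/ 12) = -9500/ 1353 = -7.02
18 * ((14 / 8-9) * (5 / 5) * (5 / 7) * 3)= -3915 / 14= -279.64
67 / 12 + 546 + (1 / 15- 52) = 9993 / 20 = 499.65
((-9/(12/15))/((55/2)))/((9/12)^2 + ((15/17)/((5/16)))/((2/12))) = -136/5819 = -0.02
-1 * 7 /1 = -7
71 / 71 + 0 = 1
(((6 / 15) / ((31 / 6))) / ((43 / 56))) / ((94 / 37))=12432 / 313255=0.04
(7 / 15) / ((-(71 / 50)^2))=-0.23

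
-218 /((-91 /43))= 9374 /91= 103.01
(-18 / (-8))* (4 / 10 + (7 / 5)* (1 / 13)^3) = 39609 / 43940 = 0.90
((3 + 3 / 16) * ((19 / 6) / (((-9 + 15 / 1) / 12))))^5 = 3515706497843 / 1048576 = 3352838.99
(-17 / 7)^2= 289 / 49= 5.90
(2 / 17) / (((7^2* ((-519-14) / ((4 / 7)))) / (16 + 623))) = -5112 / 3107923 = -0.00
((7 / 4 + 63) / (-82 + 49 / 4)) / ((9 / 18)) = -518 / 279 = -1.86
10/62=5/31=0.16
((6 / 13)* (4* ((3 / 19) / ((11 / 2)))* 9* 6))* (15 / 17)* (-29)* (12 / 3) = -13530240 / 46189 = -292.93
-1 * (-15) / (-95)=-3 / 19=-0.16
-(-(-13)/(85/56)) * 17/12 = -182/15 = -12.13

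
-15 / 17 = -0.88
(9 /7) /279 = 1 /217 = 0.00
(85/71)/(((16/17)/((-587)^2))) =497902205/1136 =438294.19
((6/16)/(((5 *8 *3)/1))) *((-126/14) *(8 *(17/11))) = -0.35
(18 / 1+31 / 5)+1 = 126 / 5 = 25.20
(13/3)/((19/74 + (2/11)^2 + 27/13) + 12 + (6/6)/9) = 4539678/15167255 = 0.30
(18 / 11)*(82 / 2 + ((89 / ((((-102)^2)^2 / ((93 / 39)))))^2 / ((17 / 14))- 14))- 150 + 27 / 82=-44485436936316969139057 / 421707224480666275008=-105.49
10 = 10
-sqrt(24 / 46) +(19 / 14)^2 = 361 / 196 - 2*sqrt(69) / 23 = 1.12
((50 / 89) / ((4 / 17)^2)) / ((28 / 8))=7225 / 2492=2.90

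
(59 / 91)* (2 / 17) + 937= 1449657 / 1547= 937.08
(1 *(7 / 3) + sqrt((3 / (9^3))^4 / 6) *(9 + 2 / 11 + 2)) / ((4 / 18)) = 41 *sqrt(6) / 288684 + 21 / 2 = 10.50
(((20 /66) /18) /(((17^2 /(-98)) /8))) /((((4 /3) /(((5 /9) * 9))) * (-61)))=4900 /1745271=0.00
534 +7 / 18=9619 / 18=534.39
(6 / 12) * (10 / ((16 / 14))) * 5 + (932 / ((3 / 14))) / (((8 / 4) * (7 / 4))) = 30349 / 24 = 1264.54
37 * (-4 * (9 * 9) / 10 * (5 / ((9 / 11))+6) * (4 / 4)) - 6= -72624 / 5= -14524.80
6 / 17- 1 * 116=-1966 / 17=-115.65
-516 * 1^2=-516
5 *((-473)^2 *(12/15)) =894916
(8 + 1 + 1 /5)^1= 9.20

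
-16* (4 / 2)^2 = -64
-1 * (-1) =1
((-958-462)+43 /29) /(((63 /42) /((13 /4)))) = -3073.45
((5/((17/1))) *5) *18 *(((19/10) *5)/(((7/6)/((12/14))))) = 153900/833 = 184.75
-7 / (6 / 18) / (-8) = 21 / 8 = 2.62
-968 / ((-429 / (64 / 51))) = 5632 / 1989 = 2.83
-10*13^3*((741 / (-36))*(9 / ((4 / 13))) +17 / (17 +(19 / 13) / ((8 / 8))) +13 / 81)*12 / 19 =4277952263 / 513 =8339088.23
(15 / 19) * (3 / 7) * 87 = 3915 / 133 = 29.44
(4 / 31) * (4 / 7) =16 / 217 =0.07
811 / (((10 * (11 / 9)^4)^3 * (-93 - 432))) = -76350118028697 / 549224965926175000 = -0.00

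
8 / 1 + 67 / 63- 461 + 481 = 1831 / 63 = 29.06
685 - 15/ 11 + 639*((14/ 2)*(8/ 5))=431224/ 55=7840.44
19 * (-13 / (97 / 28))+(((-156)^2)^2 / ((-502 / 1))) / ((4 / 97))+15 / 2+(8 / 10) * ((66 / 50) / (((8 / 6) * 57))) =-3308616664720223 / 115648250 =-28609310.26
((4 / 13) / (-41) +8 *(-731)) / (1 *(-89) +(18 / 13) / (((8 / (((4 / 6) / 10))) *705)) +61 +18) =14649843600 / 25050959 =584.80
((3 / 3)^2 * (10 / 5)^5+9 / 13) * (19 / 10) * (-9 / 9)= -1615 / 26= -62.12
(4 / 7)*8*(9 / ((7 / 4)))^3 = 1492992 / 2401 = 621.82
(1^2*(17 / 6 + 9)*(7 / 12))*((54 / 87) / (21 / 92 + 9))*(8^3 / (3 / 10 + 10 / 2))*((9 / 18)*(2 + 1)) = 29263360 / 434971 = 67.28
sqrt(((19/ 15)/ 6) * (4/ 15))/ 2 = sqrt(114)/ 90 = 0.12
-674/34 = -337/17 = -19.82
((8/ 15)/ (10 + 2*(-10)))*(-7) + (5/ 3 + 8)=251/ 25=10.04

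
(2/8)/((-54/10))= -5/108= -0.05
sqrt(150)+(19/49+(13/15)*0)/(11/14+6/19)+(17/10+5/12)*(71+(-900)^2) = 5*sqrt(6)+211004907187/123060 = 1714662.88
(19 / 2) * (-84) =-798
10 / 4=2.50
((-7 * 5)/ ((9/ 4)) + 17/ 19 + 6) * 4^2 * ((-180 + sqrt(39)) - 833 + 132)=20876176/ 171 - 23696 * sqrt(39)/ 171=121217.51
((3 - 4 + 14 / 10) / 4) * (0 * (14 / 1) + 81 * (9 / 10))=729 / 100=7.29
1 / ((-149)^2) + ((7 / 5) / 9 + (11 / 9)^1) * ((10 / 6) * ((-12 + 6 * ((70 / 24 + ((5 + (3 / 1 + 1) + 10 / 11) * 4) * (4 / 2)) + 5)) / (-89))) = -7739131162 / 586839033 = -13.19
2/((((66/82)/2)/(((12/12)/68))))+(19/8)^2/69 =127859/825792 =0.15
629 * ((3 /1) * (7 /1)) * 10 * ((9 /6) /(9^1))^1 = 22015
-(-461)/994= 461/994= 0.46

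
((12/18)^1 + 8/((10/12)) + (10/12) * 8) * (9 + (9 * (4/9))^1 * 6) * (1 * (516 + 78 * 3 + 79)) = 2316226/5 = 463245.20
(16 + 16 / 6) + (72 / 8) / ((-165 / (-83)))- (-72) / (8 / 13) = 23132 / 165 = 140.19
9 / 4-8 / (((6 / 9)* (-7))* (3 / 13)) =271 / 28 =9.68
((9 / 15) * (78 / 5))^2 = 54756 / 625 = 87.61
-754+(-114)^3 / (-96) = 58715 / 4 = 14678.75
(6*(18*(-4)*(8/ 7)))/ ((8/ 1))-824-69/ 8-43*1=-52491/ 56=-937.34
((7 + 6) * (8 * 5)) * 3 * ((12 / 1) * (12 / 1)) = 224640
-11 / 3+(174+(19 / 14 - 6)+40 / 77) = 76789 / 462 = 166.21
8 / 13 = 0.62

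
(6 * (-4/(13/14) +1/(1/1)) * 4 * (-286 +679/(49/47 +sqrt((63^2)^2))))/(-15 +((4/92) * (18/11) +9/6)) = -82887721103/49055370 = -1689.68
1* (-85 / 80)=-17 / 16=-1.06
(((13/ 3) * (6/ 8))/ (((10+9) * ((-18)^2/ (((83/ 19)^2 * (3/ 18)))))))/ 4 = 89557/ 213342336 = 0.00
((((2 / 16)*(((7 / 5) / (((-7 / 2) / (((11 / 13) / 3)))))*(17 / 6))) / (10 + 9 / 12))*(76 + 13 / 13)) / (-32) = 14399 / 1609920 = 0.01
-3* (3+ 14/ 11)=-12.82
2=2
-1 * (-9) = 9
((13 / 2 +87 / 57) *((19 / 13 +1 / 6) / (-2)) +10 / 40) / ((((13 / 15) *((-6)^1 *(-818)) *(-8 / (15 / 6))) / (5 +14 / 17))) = 30733725 / 11430954496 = 0.00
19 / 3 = 6.33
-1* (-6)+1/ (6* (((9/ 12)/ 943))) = 1940/ 9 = 215.56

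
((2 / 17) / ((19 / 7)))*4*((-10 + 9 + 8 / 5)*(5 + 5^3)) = 4368 / 323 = 13.52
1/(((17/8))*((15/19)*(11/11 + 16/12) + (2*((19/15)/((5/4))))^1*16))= 11400/830161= 0.01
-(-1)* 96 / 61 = 96 / 61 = 1.57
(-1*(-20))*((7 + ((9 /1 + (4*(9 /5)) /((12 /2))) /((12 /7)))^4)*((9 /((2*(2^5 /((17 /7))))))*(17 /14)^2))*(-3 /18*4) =-424596734517 /50176000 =-8462.15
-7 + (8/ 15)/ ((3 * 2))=-311/ 45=-6.91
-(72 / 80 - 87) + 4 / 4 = 871 / 10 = 87.10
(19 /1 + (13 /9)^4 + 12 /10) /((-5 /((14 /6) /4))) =-2819131 /984150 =-2.86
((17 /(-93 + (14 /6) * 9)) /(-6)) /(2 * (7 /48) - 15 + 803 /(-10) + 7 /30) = -5 /12042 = -0.00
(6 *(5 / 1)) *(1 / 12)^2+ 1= 29 / 24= 1.21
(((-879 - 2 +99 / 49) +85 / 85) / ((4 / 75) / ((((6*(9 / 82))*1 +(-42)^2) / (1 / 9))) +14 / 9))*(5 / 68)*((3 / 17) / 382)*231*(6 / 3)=-1040001608460375 / 117415117234408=-8.86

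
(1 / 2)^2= 1 / 4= 0.25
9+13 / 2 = 15.50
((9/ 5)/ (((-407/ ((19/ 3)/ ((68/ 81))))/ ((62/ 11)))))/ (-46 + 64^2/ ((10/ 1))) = -15903/ 30748036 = -0.00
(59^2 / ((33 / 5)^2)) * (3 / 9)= 87025 / 3267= 26.64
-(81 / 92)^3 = -531441 / 778688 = -0.68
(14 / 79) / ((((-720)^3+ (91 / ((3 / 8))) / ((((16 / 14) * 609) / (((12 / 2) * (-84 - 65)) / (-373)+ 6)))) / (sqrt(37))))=-2611 * sqrt(37) / 5499249364866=-0.00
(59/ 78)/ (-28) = -0.03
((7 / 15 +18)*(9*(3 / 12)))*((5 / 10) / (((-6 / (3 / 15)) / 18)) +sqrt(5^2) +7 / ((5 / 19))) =260103 / 200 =1300.52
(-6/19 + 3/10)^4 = 81/1303210000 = 0.00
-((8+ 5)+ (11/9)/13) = -1532/117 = -13.09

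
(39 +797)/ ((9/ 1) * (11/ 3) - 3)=418/ 15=27.87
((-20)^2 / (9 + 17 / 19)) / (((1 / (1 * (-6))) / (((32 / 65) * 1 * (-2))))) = 145920 / 611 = 238.82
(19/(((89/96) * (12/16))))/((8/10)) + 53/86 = 266157/7654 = 34.77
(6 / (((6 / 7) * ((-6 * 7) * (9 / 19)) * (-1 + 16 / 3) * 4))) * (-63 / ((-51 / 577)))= -76741 / 5304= -14.47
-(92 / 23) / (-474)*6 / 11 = 4 / 869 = 0.00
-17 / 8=-2.12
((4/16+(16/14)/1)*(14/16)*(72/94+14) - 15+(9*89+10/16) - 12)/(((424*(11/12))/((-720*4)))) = -160933770/27401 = -5873.28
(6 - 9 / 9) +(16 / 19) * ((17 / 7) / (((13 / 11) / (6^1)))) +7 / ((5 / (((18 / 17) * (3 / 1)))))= 2914307 / 146965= 19.83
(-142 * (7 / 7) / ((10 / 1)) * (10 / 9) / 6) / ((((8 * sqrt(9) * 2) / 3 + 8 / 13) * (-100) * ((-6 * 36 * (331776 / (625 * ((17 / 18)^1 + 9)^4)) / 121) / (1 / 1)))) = -2866415898278075 / 175495605123022848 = -0.02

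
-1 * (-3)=3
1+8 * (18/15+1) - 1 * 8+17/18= 1039/90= 11.54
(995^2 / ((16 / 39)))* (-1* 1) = -38610975 / 16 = -2413185.94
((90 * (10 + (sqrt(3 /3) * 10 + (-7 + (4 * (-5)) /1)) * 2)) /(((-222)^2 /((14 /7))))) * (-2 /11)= 240 /15059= 0.02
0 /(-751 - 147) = 0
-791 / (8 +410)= -791 / 418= -1.89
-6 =-6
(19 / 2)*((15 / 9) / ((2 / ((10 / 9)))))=475 / 54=8.80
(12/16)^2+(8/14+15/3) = 6.13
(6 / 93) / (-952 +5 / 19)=-38 / 560573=-0.00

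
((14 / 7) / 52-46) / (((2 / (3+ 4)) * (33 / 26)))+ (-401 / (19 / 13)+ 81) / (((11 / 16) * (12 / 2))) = -72573 / 418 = -173.62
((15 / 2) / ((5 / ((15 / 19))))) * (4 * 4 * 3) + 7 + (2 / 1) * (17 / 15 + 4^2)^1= 27961 / 285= 98.11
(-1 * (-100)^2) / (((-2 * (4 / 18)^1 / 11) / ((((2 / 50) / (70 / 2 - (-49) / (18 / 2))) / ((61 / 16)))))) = 356400 / 5551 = 64.20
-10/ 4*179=-895/ 2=-447.50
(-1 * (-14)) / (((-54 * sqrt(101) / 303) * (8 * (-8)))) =7 * sqrt(101) / 576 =0.12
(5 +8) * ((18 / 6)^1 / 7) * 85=3315 / 7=473.57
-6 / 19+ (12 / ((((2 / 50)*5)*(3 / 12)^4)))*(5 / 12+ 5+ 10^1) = 4499194 / 19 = 236799.68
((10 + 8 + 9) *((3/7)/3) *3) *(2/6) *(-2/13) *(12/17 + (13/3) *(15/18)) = -3963/1547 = -2.56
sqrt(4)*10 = 20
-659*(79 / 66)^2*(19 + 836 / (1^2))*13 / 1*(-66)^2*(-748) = 34194059422380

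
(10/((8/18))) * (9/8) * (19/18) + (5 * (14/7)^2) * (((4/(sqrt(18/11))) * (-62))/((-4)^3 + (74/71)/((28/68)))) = 855/32 + 123256 * sqrt(22)/9165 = 89.80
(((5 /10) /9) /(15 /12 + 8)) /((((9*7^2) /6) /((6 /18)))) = 4 /146853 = 0.00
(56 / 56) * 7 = 7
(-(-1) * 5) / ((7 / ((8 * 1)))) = 40 / 7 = 5.71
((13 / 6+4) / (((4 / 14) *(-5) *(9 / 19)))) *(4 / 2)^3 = -9842 / 135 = -72.90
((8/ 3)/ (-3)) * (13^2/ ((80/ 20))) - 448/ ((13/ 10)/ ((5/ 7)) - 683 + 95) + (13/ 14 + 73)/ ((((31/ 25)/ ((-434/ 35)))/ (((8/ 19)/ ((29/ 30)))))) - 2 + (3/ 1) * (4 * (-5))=-61160940464/ 145343331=-420.80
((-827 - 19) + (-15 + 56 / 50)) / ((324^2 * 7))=-3071 / 2624400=-0.00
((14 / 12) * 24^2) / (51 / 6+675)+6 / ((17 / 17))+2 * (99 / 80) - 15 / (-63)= 11134033 / 1148280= 9.70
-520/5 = -104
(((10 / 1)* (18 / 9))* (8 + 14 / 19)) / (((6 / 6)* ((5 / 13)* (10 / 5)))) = 4316 / 19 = 227.16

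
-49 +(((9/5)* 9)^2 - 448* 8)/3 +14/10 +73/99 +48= -2737472/2475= -1106.05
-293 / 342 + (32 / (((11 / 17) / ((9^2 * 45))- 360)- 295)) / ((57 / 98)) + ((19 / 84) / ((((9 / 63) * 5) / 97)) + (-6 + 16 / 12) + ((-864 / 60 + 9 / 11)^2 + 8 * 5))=19698296931811 / 78927344100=249.58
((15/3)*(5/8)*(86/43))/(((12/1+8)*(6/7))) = 35/96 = 0.36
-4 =-4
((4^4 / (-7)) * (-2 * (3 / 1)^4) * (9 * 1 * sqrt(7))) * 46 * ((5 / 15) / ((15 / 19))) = 36246528 * sqrt(7) / 35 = 2739979.97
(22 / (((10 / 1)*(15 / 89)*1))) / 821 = 979 / 61575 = 0.02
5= 5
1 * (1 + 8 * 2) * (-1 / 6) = -17 / 6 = -2.83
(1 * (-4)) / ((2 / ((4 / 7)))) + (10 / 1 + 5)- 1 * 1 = 90 / 7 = 12.86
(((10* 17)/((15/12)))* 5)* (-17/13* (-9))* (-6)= -48018.46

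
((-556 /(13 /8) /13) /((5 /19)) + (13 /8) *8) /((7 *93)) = -24509 /183365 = -0.13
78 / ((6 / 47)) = 611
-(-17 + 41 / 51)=826 / 51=16.20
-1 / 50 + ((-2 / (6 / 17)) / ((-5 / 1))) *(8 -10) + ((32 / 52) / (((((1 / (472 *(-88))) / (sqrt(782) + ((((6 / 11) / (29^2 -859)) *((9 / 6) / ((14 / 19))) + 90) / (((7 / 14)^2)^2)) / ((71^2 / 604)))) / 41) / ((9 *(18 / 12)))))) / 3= -55950243457287133 / 68809650 -61307136 *sqrt(782) / 13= -944993839.13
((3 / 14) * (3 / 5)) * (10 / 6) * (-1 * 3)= -9 / 14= -0.64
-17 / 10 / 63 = -17 / 630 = -0.03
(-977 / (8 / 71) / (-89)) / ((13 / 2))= 14.99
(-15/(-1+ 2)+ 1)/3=-14/3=-4.67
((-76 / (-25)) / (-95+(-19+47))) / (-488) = 19 / 204350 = 0.00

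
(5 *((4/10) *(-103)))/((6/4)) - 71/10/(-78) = -35683/260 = -137.24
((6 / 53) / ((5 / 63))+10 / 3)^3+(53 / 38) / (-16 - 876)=1836519469355009 / 17031379923000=107.83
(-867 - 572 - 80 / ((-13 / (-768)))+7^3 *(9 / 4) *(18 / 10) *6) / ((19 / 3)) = 846201 / 2470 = 342.59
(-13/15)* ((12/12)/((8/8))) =-13/15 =-0.87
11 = 11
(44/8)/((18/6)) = 11/6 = 1.83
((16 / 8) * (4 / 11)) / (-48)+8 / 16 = 0.48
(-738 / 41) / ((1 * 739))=-18 / 739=-0.02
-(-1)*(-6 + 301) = 295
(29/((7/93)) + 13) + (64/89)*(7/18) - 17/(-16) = 35851415/89712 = 399.63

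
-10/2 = -5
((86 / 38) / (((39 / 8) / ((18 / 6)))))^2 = 118336 / 61009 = 1.94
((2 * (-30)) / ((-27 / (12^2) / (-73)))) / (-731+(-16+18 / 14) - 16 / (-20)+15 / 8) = 6540800 / 208051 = 31.44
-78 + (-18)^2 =246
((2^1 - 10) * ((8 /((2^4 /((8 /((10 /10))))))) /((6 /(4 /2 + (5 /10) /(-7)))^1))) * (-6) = 432 /7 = 61.71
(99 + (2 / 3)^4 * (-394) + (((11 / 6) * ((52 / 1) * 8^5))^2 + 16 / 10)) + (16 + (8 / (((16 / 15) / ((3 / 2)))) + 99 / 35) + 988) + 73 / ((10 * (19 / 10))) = 420519440542526285 / 43092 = 9758642916145.14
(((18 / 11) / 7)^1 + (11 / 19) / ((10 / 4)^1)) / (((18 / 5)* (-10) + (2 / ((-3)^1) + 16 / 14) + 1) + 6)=-10212 / 625955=-0.02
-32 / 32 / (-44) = 1 / 44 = 0.02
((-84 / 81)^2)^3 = 481890304 / 387420489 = 1.24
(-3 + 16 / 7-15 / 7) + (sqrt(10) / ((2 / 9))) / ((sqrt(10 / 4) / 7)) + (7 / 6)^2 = 15499 / 252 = 61.50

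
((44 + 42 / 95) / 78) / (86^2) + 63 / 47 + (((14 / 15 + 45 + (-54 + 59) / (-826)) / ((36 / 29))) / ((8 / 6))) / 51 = 245390663060911 / 130210029671904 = 1.88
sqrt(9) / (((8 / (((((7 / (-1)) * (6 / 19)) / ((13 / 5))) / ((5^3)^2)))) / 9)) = -567 / 3087500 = -0.00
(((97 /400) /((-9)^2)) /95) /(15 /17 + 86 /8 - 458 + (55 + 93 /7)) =-11543 /138484606500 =-0.00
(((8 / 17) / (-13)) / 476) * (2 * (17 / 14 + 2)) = -90 / 184093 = -0.00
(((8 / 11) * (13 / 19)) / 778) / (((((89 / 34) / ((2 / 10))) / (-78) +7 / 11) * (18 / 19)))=22984 / 15951723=0.00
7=7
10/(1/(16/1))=160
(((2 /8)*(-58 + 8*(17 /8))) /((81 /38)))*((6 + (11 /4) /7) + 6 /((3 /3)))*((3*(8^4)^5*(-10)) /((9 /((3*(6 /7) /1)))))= 779124176686976566558720 /1323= 588907163028704887799.49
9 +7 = 16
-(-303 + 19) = 284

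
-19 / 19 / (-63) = 1 / 63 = 0.02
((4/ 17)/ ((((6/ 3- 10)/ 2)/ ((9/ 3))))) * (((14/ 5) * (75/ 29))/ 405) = -14/ 4437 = -0.00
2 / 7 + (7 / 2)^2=351 / 28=12.54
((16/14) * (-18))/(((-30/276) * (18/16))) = 5888/35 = 168.23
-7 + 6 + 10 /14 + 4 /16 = -1 /28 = -0.04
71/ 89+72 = 6479/ 89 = 72.80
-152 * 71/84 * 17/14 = -22933/147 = -156.01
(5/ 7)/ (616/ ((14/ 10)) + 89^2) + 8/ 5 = 468241/ 292635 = 1.60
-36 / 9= -4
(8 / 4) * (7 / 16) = 7 / 8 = 0.88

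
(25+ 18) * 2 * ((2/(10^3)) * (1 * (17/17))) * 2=43/125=0.34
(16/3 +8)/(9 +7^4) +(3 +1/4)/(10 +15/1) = 9799/72300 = 0.14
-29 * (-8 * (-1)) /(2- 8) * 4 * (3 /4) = 116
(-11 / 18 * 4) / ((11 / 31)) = -62 / 9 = -6.89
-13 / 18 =-0.72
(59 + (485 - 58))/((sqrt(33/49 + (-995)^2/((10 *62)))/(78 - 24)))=367416 *sqrt(300896447)/9706337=656.62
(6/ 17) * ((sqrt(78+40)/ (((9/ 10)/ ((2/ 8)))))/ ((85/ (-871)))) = -871 * sqrt(118)/ 867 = -10.91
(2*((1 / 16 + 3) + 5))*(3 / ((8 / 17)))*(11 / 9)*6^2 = 72369 / 16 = 4523.06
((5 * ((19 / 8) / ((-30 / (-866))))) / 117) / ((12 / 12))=8227 / 2808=2.93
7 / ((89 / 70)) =490 / 89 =5.51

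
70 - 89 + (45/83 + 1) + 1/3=-4264/249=-17.12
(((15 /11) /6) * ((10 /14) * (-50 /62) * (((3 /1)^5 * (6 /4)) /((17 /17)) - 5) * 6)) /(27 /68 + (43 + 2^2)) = -45836250 /7693301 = -5.96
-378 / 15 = -126 / 5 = -25.20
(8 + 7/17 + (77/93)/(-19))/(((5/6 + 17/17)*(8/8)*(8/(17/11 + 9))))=662708/110143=6.02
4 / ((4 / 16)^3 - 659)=-256 / 42175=-0.01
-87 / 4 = -21.75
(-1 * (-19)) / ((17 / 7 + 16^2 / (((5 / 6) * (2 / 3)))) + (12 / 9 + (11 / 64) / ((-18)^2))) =725760 / 17745307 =0.04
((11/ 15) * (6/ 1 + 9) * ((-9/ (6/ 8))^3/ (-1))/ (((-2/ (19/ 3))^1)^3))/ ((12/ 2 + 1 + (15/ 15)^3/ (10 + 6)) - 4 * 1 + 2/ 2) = -9657472/ 65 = -148576.49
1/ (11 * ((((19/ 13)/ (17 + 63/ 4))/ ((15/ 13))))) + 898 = 752693/ 836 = 900.35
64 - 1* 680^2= -462336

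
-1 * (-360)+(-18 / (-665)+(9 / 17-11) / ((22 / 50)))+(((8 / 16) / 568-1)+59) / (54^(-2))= 5985028371899 / 35316820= 169466.80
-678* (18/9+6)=-5424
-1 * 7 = -7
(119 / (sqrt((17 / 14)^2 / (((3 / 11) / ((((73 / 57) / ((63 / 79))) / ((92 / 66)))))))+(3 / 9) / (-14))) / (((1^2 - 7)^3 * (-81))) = 0.00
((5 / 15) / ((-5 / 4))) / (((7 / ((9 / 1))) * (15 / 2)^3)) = -32 / 39375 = -0.00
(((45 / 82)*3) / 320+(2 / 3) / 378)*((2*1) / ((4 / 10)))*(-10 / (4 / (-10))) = 2569625 / 2975616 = 0.86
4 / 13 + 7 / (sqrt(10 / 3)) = 4 / 13 + 7 * sqrt(30) / 10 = 4.14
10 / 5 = 2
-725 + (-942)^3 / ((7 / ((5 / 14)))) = -2089777745 / 49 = -42648525.41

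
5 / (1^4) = 5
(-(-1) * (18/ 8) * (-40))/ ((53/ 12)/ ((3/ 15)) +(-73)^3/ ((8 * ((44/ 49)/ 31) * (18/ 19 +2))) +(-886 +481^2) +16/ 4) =760320/ 2864478121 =0.00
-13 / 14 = -0.93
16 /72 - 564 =-5074 /9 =-563.78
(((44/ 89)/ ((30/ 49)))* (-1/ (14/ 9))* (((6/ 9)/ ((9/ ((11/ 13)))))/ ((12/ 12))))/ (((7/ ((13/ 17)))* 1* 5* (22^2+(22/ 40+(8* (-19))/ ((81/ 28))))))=-8712/ 5294372815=-0.00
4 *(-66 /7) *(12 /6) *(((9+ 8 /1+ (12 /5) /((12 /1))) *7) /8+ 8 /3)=-46772 /35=-1336.34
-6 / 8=-3 / 4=-0.75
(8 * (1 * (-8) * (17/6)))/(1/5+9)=-1360/69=-19.71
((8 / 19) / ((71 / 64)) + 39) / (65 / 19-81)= -53123 / 104654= -0.51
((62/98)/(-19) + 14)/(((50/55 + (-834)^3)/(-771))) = 110278443/5940739613354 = 0.00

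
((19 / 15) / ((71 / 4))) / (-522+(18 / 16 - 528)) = -608 / 8936415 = -0.00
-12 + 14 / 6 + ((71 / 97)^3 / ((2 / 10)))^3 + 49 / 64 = -198870861997875211853 / 145964363261676521664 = -1.36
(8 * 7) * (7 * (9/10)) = 1764/5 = 352.80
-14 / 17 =-0.82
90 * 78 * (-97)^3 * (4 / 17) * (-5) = 128139289200 / 17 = 7537605247.06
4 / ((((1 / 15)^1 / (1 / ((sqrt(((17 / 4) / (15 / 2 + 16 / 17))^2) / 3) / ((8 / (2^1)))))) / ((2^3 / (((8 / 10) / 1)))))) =14300.35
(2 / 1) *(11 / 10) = 11 / 5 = 2.20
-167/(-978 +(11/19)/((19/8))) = 60287/352970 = 0.17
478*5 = 2390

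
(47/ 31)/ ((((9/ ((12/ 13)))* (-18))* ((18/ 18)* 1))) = -94/ 10881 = -0.01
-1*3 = -3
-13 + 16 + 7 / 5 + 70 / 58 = 813 / 145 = 5.61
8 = 8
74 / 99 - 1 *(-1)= 173 / 99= 1.75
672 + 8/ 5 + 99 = 3863/ 5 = 772.60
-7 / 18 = -0.39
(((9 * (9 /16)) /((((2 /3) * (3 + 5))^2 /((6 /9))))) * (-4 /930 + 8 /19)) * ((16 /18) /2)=16569 /753920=0.02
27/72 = 3/8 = 0.38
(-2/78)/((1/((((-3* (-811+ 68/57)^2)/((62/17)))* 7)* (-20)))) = -81789593690/42237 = -1936444.20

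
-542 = -542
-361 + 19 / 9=-3230 / 9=-358.89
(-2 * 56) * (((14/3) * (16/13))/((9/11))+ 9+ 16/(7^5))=-1512182032/842751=-1794.34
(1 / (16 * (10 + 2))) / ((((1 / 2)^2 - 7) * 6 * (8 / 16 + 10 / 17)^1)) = -17 / 143856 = -0.00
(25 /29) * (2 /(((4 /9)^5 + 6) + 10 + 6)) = 1476225 /18851479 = 0.08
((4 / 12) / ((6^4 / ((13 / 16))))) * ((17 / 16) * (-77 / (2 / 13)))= -221221 / 1990656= -0.11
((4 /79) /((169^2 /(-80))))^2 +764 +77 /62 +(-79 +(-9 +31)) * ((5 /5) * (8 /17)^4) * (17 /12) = 1180551449596580292293 /1550741661757779166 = 761.28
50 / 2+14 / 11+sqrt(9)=322 / 11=29.27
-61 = -61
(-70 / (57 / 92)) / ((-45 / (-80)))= -103040 / 513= -200.86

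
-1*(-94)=94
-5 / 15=-1 / 3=-0.33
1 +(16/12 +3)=5.33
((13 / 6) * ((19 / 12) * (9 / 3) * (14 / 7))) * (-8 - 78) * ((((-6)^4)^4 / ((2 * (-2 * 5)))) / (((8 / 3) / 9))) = 4213548045997056 / 5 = 842709609199411.20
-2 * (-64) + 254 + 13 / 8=3069 / 8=383.62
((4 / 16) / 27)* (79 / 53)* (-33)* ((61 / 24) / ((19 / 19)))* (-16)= 18.52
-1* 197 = -197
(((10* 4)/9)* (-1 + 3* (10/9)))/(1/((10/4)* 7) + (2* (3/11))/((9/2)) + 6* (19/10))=107800/120357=0.90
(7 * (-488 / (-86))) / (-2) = -854 / 43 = -19.86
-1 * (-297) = 297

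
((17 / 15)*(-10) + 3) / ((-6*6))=25 / 108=0.23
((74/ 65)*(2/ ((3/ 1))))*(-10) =-296/ 39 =-7.59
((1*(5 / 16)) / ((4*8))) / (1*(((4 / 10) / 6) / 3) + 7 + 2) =225 / 207872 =0.00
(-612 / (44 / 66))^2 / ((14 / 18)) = 7584516 / 7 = 1083502.29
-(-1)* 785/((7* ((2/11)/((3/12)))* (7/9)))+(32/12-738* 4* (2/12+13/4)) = -11624855/1176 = -9885.08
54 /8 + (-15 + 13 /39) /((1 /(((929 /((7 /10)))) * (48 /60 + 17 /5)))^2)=-1822742565 /4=-455685641.25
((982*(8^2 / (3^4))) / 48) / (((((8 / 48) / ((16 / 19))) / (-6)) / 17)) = -4273664 / 513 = -8330.73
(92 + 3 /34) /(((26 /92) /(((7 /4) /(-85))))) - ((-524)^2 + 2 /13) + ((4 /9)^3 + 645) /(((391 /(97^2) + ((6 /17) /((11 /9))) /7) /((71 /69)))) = -205515165061146640639 /770970083834340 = -266566.98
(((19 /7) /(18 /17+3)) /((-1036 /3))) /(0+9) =-323 /1501164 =-0.00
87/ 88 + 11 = 11.99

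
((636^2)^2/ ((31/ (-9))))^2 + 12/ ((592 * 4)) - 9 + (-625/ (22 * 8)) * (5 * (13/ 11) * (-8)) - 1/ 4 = 155327739193757176784266996239/ 68838352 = 2256412808862088633154.19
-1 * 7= -7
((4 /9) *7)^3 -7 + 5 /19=323776 /13851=23.38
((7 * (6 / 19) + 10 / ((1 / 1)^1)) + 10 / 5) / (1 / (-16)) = -227.37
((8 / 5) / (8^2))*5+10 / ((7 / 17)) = 1367 / 56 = 24.41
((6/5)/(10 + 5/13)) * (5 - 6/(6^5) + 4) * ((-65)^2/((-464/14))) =-179365277/1353024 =-132.57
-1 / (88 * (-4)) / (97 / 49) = 49 / 34144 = 0.00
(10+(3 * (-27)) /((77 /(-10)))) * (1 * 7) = 1580 /11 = 143.64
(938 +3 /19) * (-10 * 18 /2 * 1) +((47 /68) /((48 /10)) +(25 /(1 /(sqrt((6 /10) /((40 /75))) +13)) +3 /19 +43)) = -84039.39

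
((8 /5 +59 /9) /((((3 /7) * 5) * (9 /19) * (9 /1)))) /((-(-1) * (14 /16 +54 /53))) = 20695864 /43904025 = 0.47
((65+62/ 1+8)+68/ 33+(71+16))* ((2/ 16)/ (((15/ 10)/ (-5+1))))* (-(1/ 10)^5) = 3697/ 4950000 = 0.00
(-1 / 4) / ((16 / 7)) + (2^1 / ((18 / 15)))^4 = 39433 / 5184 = 7.61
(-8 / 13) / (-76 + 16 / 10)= 10 / 1209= 0.01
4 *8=32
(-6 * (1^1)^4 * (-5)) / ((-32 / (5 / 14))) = -75 / 224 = -0.33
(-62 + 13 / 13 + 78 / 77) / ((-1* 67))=4619 / 5159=0.90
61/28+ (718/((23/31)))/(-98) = -34695/4508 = -7.70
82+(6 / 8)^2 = 1321 / 16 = 82.56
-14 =-14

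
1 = 1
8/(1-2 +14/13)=104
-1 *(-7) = 7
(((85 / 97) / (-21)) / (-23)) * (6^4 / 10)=3672 / 15617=0.24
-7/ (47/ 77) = -539/ 47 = -11.47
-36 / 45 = -4 / 5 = -0.80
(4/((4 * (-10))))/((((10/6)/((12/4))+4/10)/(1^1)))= -9/86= -0.10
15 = 15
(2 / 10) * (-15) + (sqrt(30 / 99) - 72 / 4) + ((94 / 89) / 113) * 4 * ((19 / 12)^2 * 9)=-405427 / 20114 + sqrt(330) / 33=-19.61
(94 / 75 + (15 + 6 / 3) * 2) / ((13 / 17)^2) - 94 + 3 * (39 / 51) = -6770353 / 215475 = -31.42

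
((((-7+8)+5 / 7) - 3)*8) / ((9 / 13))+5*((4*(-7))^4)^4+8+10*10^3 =4995702248133623136981312 / 7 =713671749733374733854473.10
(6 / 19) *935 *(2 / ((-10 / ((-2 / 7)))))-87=-9327 / 133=-70.13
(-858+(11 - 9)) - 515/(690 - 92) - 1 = -513001/598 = -857.86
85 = 85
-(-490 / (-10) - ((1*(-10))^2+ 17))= 68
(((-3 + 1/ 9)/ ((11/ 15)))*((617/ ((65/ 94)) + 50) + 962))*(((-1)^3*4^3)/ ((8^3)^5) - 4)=45365116754306539/ 1511828488192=30006.79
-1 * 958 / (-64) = 479 / 32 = 14.97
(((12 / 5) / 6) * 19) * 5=38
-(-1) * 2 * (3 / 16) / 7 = 3 / 56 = 0.05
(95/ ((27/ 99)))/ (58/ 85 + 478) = 88825/ 122064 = 0.73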